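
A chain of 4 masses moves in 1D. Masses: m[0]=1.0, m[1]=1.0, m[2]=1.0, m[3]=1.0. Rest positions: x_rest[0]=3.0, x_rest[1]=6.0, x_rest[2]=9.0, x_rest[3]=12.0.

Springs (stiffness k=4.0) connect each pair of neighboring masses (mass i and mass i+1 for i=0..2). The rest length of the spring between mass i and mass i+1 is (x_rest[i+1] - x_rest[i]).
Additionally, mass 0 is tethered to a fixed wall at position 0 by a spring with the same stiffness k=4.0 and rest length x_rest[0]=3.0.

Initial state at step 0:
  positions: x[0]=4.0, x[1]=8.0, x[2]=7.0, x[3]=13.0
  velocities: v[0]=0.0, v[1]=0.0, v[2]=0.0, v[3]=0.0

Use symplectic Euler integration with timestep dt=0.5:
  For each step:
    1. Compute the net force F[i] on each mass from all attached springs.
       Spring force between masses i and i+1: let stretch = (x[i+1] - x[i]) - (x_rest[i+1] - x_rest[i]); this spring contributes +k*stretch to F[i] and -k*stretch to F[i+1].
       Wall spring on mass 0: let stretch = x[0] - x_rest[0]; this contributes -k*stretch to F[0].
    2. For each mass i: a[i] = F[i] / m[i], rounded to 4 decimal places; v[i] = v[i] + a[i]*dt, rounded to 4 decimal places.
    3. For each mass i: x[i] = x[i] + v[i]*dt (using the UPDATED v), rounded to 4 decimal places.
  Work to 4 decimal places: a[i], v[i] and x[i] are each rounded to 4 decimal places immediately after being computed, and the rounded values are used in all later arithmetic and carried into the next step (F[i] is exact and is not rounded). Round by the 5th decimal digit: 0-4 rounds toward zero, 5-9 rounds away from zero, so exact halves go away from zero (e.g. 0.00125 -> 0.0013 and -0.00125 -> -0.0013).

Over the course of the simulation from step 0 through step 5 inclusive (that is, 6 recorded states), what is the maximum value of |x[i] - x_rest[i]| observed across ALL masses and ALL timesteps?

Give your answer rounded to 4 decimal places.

Step 0: x=[4.0000 8.0000 7.0000 13.0000] v=[0.0000 0.0000 0.0000 0.0000]
Step 1: x=[4.0000 3.0000 14.0000 10.0000] v=[0.0000 -10.0000 14.0000 -6.0000]
Step 2: x=[-1.0000 10.0000 6.0000 14.0000] v=[-10.0000 14.0000 -16.0000 8.0000]
Step 3: x=[6.0000 2.0000 10.0000 13.0000] v=[14.0000 -16.0000 8.0000 -2.0000]
Step 4: x=[3.0000 6.0000 9.0000 12.0000] v=[-6.0000 8.0000 -2.0000 -2.0000]
Step 5: x=[0.0000 10.0000 8.0000 11.0000] v=[-6.0000 8.0000 -2.0000 -2.0000]
Max displacement = 5.0000

Answer: 5.0000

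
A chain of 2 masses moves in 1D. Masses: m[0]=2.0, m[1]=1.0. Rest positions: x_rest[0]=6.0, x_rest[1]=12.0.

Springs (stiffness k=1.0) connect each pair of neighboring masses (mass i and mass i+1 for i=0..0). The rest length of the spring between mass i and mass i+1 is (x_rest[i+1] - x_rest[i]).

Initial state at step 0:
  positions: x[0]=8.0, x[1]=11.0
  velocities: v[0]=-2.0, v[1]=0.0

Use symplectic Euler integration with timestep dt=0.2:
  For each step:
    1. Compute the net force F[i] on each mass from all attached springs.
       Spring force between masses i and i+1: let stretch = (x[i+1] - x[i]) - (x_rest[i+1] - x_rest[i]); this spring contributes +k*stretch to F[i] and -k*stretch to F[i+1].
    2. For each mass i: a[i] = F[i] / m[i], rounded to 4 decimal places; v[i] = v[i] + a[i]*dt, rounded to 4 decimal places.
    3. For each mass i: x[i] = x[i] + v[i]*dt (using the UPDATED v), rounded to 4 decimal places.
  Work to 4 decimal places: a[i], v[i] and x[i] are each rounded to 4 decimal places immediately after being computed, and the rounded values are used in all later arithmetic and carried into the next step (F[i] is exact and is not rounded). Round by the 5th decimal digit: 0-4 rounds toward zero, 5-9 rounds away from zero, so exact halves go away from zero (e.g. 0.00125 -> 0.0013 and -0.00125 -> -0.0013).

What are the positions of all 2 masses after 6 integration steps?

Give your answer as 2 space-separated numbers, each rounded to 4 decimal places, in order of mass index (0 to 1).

Step 0: x=[8.0000 11.0000] v=[-2.0000 0.0000]
Step 1: x=[7.5400 11.1200] v=[-2.3000 0.6000]
Step 2: x=[7.0316 11.3368] v=[-2.5420 1.0840]
Step 3: x=[6.4893 11.6214] v=[-2.7115 1.4230]
Step 4: x=[5.9296 11.9407] v=[-2.7983 1.5966]
Step 5: x=[5.3702 12.2596] v=[-2.7972 1.5944]
Step 6: x=[4.8285 12.5429] v=[-2.7083 1.4165]

Answer: 4.8285 12.5429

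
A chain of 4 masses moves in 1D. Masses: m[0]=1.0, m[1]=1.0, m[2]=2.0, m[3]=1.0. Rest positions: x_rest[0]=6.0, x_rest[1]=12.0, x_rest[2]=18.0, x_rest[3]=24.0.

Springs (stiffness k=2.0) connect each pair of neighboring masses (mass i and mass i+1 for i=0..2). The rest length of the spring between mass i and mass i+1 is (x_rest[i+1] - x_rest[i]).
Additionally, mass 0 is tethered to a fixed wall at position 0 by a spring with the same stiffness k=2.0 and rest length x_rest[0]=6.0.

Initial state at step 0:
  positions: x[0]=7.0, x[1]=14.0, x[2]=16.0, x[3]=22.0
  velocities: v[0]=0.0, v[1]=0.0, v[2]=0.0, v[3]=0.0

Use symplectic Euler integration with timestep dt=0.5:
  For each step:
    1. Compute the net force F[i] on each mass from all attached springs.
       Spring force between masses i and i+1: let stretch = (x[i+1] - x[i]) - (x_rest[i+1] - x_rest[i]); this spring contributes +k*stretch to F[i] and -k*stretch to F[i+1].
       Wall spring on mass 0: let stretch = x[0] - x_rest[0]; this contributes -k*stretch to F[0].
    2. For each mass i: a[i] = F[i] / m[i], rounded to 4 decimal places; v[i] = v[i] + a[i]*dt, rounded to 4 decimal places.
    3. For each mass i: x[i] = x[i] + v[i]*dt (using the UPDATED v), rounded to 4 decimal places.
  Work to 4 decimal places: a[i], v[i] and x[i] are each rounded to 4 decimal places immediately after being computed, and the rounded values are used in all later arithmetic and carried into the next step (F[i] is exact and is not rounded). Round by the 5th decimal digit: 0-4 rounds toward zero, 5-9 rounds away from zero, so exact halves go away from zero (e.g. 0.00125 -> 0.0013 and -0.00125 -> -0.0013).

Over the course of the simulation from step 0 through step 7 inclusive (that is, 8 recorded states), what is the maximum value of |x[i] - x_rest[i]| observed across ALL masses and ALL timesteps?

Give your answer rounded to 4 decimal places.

Step 0: x=[7.0000 14.0000 16.0000 22.0000] v=[0.0000 0.0000 0.0000 0.0000]
Step 1: x=[7.0000 11.5000 17.0000 22.0000] v=[0.0000 -5.0000 2.0000 0.0000]
Step 2: x=[5.7500 9.5000 17.8750 22.5000] v=[-2.5000 -4.0000 1.7500 1.0000]
Step 3: x=[3.5000 9.8125 17.8125 23.6875] v=[-4.5000 0.6250 -0.1250 2.3750]
Step 4: x=[2.6563 10.9688 17.2188 24.9375] v=[-1.6875 2.3125 -1.1875 2.5000]
Step 5: x=[4.6407 11.0938 16.9922 25.3282] v=[3.9687 0.2500 -0.4532 0.7813]
Step 6: x=[7.5313 10.9415 17.3750 24.5509] v=[5.7811 -0.3047 0.7656 -1.5547]
Step 7: x=[8.3613 12.3008 17.9434 23.1856] v=[1.6600 2.7186 1.1368 -2.7306]
Max displacement = 3.3437

Answer: 3.3437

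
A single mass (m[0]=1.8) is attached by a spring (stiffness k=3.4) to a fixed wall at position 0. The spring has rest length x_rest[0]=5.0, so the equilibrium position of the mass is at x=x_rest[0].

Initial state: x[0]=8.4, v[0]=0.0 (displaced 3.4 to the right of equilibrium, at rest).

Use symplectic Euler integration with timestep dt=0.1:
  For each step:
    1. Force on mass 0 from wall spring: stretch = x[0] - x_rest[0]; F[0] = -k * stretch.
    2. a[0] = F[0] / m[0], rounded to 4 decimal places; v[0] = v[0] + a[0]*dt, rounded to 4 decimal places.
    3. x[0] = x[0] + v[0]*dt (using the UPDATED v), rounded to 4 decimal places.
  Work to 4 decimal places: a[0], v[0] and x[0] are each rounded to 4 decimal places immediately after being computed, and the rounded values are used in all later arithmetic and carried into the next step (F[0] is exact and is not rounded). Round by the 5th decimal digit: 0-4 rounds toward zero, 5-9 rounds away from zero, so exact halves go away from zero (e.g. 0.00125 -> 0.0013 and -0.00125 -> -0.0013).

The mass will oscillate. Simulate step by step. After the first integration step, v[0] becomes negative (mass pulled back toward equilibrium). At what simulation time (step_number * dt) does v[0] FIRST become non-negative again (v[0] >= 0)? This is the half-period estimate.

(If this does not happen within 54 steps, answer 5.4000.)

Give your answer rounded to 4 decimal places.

Answer: 2.3000

Derivation:
Step 0: x=[8.4000] v=[0.0000]
Step 1: x=[8.3358] v=[-0.6422]
Step 2: x=[8.2086] v=[-1.2723]
Step 3: x=[8.0208] v=[-1.8784]
Step 4: x=[7.7759] v=[-2.4490]
Step 5: x=[7.4786] v=[-2.9733]
Step 6: x=[7.1345] v=[-3.4415]
Step 7: x=[6.7500] v=[-3.8447]
Step 8: x=[6.3325] v=[-4.1753]
Step 9: x=[5.8898] v=[-4.4270]
Step 10: x=[5.4303] v=[-4.5951]
Step 11: x=[4.9627] v=[-4.6764]
Step 12: x=[4.4958] v=[-4.6694]
Step 13: x=[4.0384] v=[-4.5742]
Step 14: x=[3.5991] v=[-4.3926]
Step 15: x=[3.1863] v=[-4.1280]
Step 16: x=[2.8078] v=[-3.7854]
Step 17: x=[2.4707] v=[-3.3713]
Step 18: x=[2.1814] v=[-2.8935]
Step 19: x=[1.9453] v=[-2.3611]
Step 20: x=[1.7669] v=[-1.7841]
Step 21: x=[1.6496] v=[-1.1734]
Step 22: x=[1.5955] v=[-0.5406]
Step 23: x=[1.6058] v=[0.1025]
First v>=0 after going negative at step 23, time=2.3000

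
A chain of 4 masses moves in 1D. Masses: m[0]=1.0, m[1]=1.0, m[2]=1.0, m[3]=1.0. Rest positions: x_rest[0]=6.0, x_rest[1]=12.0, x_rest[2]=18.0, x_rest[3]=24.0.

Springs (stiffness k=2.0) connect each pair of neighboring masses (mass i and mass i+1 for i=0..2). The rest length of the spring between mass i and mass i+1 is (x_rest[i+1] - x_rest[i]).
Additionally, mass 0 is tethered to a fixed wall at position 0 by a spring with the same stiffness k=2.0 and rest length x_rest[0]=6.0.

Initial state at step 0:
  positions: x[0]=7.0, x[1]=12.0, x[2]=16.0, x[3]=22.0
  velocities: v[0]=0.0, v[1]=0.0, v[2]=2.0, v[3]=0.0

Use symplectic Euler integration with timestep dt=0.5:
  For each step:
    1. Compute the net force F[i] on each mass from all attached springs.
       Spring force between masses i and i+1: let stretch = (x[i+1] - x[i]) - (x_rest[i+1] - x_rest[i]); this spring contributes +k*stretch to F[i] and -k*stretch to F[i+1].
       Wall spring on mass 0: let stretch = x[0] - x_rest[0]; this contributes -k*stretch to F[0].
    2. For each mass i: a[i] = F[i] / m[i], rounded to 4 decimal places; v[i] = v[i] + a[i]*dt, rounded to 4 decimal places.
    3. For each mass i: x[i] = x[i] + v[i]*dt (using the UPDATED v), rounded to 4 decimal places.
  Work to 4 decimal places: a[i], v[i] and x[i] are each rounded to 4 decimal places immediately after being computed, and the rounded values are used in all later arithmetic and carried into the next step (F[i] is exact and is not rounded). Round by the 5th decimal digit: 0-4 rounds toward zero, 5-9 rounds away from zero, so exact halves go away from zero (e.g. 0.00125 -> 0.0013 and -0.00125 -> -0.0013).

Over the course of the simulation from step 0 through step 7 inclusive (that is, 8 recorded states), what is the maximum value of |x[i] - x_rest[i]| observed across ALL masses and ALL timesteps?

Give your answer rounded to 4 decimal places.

Answer: 2.5157

Derivation:
Step 0: x=[7.0000 12.0000 16.0000 22.0000] v=[0.0000 0.0000 2.0000 0.0000]
Step 1: x=[6.0000 11.5000 18.0000 22.0000] v=[-2.0000 -1.0000 4.0000 0.0000]
Step 2: x=[4.7500 11.5000 18.7500 23.0000] v=[-2.5000 0.0000 1.5000 2.0000]
Step 3: x=[4.5000 11.7500 18.0000 24.8750] v=[-0.5000 0.5000 -1.5000 3.7500]
Step 4: x=[5.6250 11.5000 17.5625 26.3125] v=[2.2500 -0.5000 -0.8750 2.8750]
Step 5: x=[6.8750 11.3438 18.4688 26.3750] v=[2.5000 -0.3125 1.8125 0.1250]
Step 6: x=[6.9219 12.5157 19.7657 25.4844] v=[0.0938 2.3437 2.5937 -1.7812]
Step 7: x=[6.3048 14.5157 20.2969 24.7345] v=[-1.2343 3.9999 1.0624 -1.4999]
Max displacement = 2.5157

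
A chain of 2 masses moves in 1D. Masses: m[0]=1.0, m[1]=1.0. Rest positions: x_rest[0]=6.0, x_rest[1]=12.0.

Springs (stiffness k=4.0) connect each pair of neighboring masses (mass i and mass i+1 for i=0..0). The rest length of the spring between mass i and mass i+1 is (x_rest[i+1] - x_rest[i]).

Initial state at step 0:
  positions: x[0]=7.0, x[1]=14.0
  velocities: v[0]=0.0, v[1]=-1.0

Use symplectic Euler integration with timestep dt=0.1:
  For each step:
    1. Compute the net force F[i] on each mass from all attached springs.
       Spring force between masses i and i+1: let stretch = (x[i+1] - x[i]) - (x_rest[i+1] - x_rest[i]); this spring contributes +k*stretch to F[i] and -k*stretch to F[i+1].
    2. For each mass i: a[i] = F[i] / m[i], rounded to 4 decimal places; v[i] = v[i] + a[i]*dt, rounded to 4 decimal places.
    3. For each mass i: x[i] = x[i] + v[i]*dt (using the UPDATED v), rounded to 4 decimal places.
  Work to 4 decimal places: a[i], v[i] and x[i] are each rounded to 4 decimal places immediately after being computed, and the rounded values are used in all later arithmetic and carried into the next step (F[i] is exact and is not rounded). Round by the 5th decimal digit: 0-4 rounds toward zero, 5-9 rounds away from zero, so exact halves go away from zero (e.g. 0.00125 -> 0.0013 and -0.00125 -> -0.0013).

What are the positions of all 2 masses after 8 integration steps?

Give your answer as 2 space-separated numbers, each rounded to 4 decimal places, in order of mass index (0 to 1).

Step 0: x=[7.0000 14.0000] v=[0.0000 -1.0000]
Step 1: x=[7.0400 13.8600] v=[0.4000 -1.4000]
Step 2: x=[7.1128 13.6872] v=[0.7280 -1.7280]
Step 3: x=[7.2086 13.4914] v=[0.9578 -1.9578]
Step 4: x=[7.3157 13.2843] v=[1.0709 -2.0709]
Step 5: x=[7.4215 13.0785] v=[1.0583 -2.0583]
Step 6: x=[7.5136 12.8864] v=[0.9211 -1.9211]
Step 7: x=[7.5806 12.7194] v=[0.6702 -1.6702]
Step 8: x=[7.6132 12.5868] v=[0.3257 -1.3257]

Answer: 7.6132 12.5868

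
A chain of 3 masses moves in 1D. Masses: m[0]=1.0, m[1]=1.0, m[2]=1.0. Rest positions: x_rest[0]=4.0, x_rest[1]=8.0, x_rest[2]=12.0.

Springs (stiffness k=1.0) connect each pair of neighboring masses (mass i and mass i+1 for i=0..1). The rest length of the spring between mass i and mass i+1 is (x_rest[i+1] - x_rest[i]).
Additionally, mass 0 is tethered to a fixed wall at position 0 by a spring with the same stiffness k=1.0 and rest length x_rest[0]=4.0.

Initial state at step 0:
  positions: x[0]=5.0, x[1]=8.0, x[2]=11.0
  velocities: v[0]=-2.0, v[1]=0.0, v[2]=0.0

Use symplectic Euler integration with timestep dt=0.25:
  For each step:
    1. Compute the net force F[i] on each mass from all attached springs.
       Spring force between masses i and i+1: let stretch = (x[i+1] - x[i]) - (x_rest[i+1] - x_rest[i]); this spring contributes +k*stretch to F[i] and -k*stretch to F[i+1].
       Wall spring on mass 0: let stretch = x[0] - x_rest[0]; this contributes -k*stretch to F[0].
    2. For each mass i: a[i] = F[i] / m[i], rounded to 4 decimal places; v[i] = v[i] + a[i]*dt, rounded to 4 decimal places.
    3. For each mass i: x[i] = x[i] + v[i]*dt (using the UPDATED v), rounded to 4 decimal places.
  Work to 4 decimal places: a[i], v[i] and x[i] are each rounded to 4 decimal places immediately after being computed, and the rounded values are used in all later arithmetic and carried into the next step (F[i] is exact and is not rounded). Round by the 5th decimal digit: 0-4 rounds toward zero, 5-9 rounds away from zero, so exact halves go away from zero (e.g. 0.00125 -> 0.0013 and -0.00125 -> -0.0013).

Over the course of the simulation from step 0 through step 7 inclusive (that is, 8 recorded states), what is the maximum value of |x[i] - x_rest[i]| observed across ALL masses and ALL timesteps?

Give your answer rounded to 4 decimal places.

Answer: 2.0016

Derivation:
Step 0: x=[5.0000 8.0000 11.0000] v=[-2.0000 0.0000 0.0000]
Step 1: x=[4.3750 8.0000 11.0625] v=[-2.5000 0.0000 0.2500]
Step 2: x=[3.7031 7.9649 11.1836] v=[-2.6875 -0.1406 0.4844]
Step 3: x=[3.0662 7.8646 11.3535] v=[-2.5478 -0.4014 0.6797]
Step 4: x=[2.5375 7.6824 11.5554] v=[-2.1148 -0.7288 0.8075]
Step 5: x=[2.1718 7.4207 11.7652] v=[-1.4630 -1.0468 0.8393]
Step 6: x=[1.9984 7.1025 11.9535] v=[-0.6937 -1.2729 0.7532]
Step 7: x=[2.0191 6.7685 12.0886] v=[0.0827 -1.3362 0.5405]
Max displacement = 2.0016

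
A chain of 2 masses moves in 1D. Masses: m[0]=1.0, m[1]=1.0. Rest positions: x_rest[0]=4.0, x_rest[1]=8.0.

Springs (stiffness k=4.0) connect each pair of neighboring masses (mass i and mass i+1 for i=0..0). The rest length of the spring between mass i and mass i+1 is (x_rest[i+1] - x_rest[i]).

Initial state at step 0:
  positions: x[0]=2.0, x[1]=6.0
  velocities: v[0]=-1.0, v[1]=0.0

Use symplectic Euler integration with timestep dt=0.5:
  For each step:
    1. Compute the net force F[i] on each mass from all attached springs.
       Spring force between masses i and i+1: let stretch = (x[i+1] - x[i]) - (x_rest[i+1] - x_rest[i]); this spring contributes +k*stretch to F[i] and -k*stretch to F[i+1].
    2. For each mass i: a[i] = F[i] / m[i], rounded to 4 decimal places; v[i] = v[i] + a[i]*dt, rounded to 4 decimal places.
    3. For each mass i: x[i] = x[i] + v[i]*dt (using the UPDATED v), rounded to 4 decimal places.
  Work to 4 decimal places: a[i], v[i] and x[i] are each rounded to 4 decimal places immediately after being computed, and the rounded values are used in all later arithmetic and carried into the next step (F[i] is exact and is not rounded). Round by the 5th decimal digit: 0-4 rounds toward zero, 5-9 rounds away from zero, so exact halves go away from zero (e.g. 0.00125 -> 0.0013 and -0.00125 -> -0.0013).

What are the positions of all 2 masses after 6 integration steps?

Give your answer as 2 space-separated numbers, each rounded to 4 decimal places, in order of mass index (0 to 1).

Answer: 0.5000 4.5000

Derivation:
Step 0: x=[2.0000 6.0000] v=[-1.0000 0.0000]
Step 1: x=[1.5000 6.0000] v=[-1.0000 0.0000]
Step 2: x=[1.5000 5.5000] v=[0.0000 -1.0000]
Step 3: x=[1.5000 5.0000] v=[0.0000 -1.0000]
Step 4: x=[1.0000 5.0000] v=[-1.0000 0.0000]
Step 5: x=[0.5000 5.0000] v=[-1.0000 0.0000]
Step 6: x=[0.5000 4.5000] v=[0.0000 -1.0000]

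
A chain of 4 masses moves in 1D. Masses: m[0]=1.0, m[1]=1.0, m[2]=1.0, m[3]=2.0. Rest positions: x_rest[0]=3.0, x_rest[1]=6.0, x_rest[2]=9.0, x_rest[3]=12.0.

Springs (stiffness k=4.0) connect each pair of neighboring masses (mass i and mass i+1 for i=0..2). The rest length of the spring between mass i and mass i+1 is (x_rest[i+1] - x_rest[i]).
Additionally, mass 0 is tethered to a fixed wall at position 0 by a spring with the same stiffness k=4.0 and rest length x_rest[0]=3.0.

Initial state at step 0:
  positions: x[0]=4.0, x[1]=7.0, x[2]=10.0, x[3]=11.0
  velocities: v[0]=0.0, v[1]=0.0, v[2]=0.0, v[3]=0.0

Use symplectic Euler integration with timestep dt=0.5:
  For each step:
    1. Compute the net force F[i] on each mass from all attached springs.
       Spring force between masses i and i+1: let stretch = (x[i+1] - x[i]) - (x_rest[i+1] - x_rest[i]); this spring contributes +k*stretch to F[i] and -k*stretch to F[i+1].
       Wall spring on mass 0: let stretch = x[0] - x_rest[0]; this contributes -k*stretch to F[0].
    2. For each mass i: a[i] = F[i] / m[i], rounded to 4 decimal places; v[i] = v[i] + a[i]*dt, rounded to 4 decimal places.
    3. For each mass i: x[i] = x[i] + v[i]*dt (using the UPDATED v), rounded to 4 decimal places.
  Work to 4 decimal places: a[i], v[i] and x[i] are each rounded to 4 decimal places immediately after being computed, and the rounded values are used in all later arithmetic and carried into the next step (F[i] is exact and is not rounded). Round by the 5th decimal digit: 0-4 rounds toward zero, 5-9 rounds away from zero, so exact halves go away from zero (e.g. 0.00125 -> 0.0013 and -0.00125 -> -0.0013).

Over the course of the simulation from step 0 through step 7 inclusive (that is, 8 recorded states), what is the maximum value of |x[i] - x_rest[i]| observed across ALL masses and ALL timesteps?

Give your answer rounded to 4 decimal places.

Answer: 2.3750

Derivation:
Step 0: x=[4.0000 7.0000 10.0000 11.0000] v=[0.0000 0.0000 0.0000 0.0000]
Step 1: x=[3.0000 7.0000 8.0000 12.0000] v=[-2.0000 0.0000 -4.0000 2.0000]
Step 2: x=[3.0000 4.0000 9.0000 12.5000] v=[0.0000 -6.0000 2.0000 1.0000]
Step 3: x=[1.0000 5.0000 8.5000 12.7500] v=[-4.0000 2.0000 -1.0000 0.5000]
Step 4: x=[2.0000 5.5000 8.7500 12.3750] v=[2.0000 1.0000 0.5000 -0.7500]
Step 5: x=[4.5000 5.7500 9.3750 11.6875] v=[5.0000 0.5000 1.2500 -1.3750]
Step 6: x=[3.7500 8.3750 8.6875 11.3438] v=[-1.5000 5.2500 -1.3750 -0.6875]
Step 7: x=[3.8750 6.6875 10.3438 11.1719] v=[0.2500 -3.3750 3.3126 -0.3438]
Max displacement = 2.3750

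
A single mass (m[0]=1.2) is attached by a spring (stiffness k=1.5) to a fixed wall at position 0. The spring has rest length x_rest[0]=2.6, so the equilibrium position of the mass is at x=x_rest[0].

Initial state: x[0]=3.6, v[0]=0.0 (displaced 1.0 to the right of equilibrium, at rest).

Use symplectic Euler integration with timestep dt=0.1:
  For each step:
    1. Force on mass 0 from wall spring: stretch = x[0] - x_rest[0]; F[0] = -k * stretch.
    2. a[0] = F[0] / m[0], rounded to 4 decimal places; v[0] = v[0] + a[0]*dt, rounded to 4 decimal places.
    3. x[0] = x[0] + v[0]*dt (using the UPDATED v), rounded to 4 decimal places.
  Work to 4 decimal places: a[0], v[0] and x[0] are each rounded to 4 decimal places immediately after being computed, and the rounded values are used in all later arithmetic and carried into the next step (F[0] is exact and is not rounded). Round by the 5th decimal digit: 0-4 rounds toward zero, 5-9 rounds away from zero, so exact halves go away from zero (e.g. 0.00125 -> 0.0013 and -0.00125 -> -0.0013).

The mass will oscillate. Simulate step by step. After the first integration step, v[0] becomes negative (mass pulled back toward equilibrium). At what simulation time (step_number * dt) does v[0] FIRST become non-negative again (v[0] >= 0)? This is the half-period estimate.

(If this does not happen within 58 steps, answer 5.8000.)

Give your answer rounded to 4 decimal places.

Answer: 2.9000

Derivation:
Step 0: x=[3.6000] v=[0.0000]
Step 1: x=[3.5875] v=[-0.1250]
Step 2: x=[3.5627] v=[-0.2484]
Step 3: x=[3.5258] v=[-0.3687]
Step 4: x=[3.4774] v=[-0.4844]
Step 5: x=[3.4180] v=[-0.5941]
Step 6: x=[3.3484] v=[-0.6964]
Step 7: x=[3.2694] v=[-0.7900]
Step 8: x=[3.1820] v=[-0.8737]
Step 9: x=[3.0874] v=[-0.9465]
Step 10: x=[2.9867] v=[-1.0074]
Step 11: x=[2.8811] v=[-1.0557]
Step 12: x=[2.7720] v=[-1.0908]
Step 13: x=[2.6608] v=[-1.1123]
Step 14: x=[2.5488] v=[-1.1199]
Step 15: x=[2.4375] v=[-1.1135]
Step 16: x=[2.3282] v=[-1.0932]
Step 17: x=[2.2223] v=[-1.0592]
Step 18: x=[2.1211] v=[-1.0120]
Step 19: x=[2.0259] v=[-0.9521]
Step 20: x=[1.9379] v=[-0.8803]
Step 21: x=[1.8582] v=[-0.7975]
Step 22: x=[1.7877] v=[-0.7048]
Step 23: x=[1.7274] v=[-0.6033]
Step 24: x=[1.6780] v=[-0.4942]
Step 25: x=[1.6401] v=[-0.3790]
Step 26: x=[1.6142] v=[-0.2590]
Step 27: x=[1.6006] v=[-0.1358]
Step 28: x=[1.5995] v=[-0.0109]
Step 29: x=[1.6109] v=[0.1142]
First v>=0 after going negative at step 29, time=2.9000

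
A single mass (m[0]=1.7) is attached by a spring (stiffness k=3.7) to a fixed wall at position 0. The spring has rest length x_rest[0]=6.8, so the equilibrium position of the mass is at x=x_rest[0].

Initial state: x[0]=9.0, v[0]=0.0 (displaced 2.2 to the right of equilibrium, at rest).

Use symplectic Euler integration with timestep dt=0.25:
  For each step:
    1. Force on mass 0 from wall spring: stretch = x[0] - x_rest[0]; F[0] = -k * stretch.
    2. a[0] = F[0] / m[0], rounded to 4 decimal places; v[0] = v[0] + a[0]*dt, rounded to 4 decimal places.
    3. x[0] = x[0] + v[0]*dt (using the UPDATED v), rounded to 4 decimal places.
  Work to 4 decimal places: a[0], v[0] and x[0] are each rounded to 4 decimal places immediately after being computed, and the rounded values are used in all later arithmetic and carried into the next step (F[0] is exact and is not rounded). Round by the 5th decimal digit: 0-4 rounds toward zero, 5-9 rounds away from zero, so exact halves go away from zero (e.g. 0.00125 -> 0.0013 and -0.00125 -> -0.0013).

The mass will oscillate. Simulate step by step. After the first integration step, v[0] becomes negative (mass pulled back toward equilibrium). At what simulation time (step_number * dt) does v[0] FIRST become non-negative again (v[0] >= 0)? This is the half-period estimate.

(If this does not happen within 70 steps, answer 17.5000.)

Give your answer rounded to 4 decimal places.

Step 0: x=[9.0000] v=[0.0000]
Step 1: x=[8.7007] v=[-1.1971]
Step 2: x=[8.1429] v=[-2.2313]
Step 3: x=[7.4024] v=[-2.9620]
Step 4: x=[6.5800] v=[-3.2898]
Step 5: x=[5.7875] v=[-3.1701]
Step 6: x=[5.1327] v=[-2.6192]
Step 7: x=[4.7047] v=[-1.7120]
Step 8: x=[4.5617] v=[-0.5719]
Step 9: x=[4.7232] v=[0.6460]
First v>=0 after going negative at step 9, time=2.2500

Answer: 2.2500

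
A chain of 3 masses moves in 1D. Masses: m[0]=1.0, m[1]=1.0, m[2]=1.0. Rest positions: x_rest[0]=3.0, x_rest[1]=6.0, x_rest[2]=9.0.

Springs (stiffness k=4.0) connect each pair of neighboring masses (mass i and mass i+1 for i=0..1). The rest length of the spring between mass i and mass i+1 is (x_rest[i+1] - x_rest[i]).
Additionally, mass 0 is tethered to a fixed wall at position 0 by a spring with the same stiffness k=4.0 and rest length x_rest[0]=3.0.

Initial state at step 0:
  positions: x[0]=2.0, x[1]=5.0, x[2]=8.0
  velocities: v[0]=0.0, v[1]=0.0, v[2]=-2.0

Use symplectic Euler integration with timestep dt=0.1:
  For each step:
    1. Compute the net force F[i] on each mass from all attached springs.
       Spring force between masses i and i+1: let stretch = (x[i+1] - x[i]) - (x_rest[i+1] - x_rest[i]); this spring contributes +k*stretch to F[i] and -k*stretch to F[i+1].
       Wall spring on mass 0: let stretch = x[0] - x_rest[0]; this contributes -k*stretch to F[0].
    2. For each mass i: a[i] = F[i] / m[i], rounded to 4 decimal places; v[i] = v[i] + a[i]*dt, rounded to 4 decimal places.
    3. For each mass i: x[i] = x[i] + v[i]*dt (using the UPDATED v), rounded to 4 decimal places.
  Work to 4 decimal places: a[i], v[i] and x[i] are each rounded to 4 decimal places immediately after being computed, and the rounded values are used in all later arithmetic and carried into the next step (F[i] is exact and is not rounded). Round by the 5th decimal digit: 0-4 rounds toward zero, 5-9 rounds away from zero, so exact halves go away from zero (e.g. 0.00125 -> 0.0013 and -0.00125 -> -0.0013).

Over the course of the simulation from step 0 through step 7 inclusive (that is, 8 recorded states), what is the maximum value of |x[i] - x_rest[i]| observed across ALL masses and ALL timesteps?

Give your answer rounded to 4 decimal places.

Answer: 2.0139

Derivation:
Step 0: x=[2.0000 5.0000 8.0000] v=[0.0000 0.0000 -2.0000]
Step 1: x=[2.0400 5.0000 7.8000] v=[0.4000 0.0000 -2.0000]
Step 2: x=[2.1168 4.9936 7.6080] v=[0.7680 -0.0640 -1.9200]
Step 3: x=[2.2240 4.9767 7.4314] v=[1.0720 -0.1690 -1.7658]
Step 4: x=[2.3524 4.9479 7.2766] v=[1.2835 -0.2882 -1.5477]
Step 5: x=[2.4905 4.9084 7.1487] v=[1.3807 -0.3949 -1.2792]
Step 6: x=[2.6257 4.8618 7.0512] v=[1.3517 -0.4659 -0.9753]
Step 7: x=[2.7453 4.8133 6.9861] v=[1.1959 -0.4846 -0.6511]
Max displacement = 2.0139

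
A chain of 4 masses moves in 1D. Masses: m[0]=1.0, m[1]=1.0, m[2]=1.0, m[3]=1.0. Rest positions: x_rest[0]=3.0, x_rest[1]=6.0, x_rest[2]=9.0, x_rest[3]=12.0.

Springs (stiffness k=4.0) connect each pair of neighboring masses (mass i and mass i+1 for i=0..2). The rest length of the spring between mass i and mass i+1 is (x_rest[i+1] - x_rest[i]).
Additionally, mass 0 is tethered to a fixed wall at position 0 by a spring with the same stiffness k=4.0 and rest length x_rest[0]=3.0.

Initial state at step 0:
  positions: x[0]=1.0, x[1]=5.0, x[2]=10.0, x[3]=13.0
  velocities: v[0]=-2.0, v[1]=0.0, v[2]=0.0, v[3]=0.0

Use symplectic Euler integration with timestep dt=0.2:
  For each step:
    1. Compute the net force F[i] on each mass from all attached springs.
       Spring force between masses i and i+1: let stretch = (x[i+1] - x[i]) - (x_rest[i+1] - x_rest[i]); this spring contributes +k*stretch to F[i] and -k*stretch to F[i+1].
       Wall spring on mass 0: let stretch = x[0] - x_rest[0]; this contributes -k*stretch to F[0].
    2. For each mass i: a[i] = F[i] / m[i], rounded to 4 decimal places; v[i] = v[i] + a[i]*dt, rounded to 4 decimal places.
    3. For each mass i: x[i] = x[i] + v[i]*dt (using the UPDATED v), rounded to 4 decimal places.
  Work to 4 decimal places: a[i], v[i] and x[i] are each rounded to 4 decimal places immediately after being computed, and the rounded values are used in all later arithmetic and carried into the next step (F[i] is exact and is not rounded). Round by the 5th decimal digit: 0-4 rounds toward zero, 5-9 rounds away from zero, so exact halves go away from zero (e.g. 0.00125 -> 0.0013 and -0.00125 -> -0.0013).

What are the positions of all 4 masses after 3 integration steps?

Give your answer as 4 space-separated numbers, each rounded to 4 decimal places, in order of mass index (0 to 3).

Answer: 2.5377 5.6252 8.6565 12.7727

Derivation:
Step 0: x=[1.0000 5.0000 10.0000 13.0000] v=[-2.0000 0.0000 0.0000 0.0000]
Step 1: x=[1.0800 5.1600 9.6800 13.0000] v=[0.4000 0.8000 -1.6000 0.0000]
Step 2: x=[1.6400 5.3904 9.1680 12.9488] v=[2.8000 1.1520 -2.5600 -0.2560]
Step 3: x=[2.5377 5.6252 8.6565 12.7727] v=[4.4883 1.1738 -2.5574 -0.8806]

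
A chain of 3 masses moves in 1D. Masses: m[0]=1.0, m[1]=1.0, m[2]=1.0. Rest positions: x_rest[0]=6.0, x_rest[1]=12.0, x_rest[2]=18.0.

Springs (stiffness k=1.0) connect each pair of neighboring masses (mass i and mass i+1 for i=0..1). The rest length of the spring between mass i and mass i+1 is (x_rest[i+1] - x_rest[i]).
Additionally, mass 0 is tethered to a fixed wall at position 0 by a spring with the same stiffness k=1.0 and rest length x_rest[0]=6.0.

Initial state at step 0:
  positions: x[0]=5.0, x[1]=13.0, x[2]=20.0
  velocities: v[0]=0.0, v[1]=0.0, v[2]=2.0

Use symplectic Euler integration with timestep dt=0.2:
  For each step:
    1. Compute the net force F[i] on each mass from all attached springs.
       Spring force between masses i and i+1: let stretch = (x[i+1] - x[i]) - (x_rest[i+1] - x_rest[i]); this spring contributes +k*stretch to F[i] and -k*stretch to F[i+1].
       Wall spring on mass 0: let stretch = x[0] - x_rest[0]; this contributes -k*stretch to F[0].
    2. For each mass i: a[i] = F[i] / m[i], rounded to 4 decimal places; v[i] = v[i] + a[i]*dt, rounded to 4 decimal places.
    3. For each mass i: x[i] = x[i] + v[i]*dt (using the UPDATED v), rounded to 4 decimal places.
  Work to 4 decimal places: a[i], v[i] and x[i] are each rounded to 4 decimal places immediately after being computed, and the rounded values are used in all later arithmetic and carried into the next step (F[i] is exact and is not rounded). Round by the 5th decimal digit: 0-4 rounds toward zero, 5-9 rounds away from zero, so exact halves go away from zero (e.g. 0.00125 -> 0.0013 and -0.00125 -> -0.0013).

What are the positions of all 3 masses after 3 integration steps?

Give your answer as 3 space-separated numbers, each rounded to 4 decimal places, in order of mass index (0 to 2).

Step 0: x=[5.0000 13.0000 20.0000] v=[0.0000 0.0000 2.0000]
Step 1: x=[5.1200 12.9600 20.3600] v=[0.6000 -0.2000 1.8000]
Step 2: x=[5.3488 12.9024 20.6640] v=[1.1440 -0.2880 1.5200]
Step 3: x=[5.6658 12.8531 20.8975] v=[1.5850 -0.2464 1.1677]

Answer: 5.6658 12.8531 20.8975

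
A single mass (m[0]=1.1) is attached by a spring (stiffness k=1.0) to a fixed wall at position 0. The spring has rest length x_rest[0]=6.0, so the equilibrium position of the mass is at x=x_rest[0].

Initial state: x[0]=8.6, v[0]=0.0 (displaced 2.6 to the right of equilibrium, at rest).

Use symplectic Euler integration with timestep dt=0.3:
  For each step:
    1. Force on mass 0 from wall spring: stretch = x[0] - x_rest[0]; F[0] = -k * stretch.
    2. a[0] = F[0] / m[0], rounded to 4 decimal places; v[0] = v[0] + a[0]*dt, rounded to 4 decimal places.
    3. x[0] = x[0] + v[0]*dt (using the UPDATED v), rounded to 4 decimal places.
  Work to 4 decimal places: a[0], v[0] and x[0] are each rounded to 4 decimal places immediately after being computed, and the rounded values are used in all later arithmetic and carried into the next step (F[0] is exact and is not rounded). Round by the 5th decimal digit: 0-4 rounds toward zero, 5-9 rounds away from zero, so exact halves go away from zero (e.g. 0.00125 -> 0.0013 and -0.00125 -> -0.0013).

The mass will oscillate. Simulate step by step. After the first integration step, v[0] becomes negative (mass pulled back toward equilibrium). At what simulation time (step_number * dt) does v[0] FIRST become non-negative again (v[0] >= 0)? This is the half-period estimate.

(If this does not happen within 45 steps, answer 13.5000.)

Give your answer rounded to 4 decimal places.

Answer: 3.3000

Derivation:
Step 0: x=[8.6000] v=[0.0000]
Step 1: x=[8.3873] v=[-0.7091]
Step 2: x=[7.9792] v=[-1.3602]
Step 3: x=[7.4092] v=[-1.9000]
Step 4: x=[6.7239] v=[-2.2843]
Step 5: x=[5.9794] v=[-2.4817]
Step 6: x=[5.2366] v=[-2.4761]
Step 7: x=[4.5562] v=[-2.2679]
Step 8: x=[3.9939] v=[-1.8742]
Step 9: x=[3.5958] v=[-1.3271]
Step 10: x=[3.3944] v=[-0.6714]
Step 11: x=[3.4062] v=[0.0392]
First v>=0 after going negative at step 11, time=3.3000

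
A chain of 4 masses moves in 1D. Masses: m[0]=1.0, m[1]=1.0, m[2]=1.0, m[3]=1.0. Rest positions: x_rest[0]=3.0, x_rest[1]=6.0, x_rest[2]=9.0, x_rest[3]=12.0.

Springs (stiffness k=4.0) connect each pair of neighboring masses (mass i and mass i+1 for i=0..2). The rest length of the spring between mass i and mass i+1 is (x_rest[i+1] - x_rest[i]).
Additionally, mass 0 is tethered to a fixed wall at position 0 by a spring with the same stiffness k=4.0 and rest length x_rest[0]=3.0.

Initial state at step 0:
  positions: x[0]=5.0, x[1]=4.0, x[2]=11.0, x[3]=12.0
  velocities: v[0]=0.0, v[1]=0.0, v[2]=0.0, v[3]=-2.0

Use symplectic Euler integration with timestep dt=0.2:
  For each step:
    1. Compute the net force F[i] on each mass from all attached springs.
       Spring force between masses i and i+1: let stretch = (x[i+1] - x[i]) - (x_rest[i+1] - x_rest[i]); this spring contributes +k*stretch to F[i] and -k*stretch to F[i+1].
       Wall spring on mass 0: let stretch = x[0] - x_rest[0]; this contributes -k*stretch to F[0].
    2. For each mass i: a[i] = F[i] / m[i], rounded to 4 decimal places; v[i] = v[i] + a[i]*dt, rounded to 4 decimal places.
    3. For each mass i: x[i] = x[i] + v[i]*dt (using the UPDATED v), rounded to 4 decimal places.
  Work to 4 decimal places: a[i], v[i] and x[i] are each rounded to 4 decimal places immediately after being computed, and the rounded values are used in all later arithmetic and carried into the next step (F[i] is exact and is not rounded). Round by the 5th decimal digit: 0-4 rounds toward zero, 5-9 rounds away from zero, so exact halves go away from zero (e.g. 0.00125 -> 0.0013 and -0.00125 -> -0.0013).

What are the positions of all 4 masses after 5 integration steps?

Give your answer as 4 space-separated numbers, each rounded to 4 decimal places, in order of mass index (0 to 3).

Step 0: x=[5.0000 4.0000 11.0000 12.0000] v=[0.0000 0.0000 0.0000 -2.0000]
Step 1: x=[4.0400 5.2800 10.0400 11.9200] v=[-4.8000 6.4000 -4.8000 -0.4000]
Step 2: x=[2.6320 7.1232 8.6192 12.0192] v=[-7.0400 9.2160 -7.1040 0.4960]
Step 3: x=[1.5215 8.4872 7.5030 12.0544] v=[-5.5526 6.8198 -5.5808 0.1760]
Step 4: x=[1.2821 8.5792 7.2725 11.8414] v=[-1.1972 0.4599 -1.1523 -1.0651]
Step 5: x=[2.0051 7.2946 7.9821 11.3774] v=[3.6148 -6.4231 3.5482 -2.3202]

Answer: 2.0051 7.2946 7.9821 11.3774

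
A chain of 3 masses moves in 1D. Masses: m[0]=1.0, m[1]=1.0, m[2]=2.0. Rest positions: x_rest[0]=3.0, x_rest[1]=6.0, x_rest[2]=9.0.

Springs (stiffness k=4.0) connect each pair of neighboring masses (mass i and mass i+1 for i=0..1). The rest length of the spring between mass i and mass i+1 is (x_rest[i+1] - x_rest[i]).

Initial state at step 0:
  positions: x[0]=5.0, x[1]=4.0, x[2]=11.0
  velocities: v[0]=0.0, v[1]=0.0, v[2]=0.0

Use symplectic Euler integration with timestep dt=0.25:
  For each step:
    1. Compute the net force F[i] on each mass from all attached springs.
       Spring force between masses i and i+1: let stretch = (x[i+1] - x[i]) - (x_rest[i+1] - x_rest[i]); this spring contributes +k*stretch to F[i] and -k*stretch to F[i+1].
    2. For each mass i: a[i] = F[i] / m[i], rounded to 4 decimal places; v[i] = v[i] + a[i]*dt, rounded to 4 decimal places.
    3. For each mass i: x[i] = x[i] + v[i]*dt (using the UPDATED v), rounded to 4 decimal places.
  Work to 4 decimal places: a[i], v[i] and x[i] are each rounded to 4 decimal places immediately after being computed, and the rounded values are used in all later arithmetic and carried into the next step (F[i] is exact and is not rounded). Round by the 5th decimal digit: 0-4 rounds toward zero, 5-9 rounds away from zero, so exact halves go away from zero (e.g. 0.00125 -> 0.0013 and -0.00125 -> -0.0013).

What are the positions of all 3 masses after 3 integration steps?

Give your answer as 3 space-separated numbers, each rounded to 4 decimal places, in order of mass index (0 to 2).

Step 0: x=[5.0000 4.0000 11.0000] v=[0.0000 0.0000 0.0000]
Step 1: x=[4.0000 6.0000 10.5000] v=[-4.0000 8.0000 -2.0000]
Step 2: x=[2.7500 8.6250 9.8125] v=[-5.0000 10.5000 -2.7500]
Step 3: x=[2.2188 10.0781 9.3516] v=[-2.1250 5.8125 -1.8438]

Answer: 2.2188 10.0781 9.3516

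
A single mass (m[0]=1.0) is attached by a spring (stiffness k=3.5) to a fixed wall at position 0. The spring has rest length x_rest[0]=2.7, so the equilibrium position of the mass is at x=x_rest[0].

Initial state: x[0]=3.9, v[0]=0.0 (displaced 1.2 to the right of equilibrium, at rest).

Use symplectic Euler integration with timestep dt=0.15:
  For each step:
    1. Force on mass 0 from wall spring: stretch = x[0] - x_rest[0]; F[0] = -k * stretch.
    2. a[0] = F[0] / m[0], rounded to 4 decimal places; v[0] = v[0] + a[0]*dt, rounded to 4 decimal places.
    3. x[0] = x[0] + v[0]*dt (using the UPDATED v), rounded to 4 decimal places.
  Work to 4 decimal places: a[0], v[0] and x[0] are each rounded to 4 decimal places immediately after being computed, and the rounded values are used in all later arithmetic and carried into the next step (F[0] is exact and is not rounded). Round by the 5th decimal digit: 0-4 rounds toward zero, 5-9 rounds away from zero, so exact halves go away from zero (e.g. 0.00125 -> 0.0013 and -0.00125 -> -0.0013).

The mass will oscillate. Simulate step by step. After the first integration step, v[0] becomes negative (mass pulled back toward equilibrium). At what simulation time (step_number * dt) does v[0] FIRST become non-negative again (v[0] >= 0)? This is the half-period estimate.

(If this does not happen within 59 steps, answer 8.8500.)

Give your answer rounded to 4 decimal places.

Step 0: x=[3.9000] v=[0.0000]
Step 1: x=[3.8055] v=[-0.6300]
Step 2: x=[3.6239] v=[-1.2104]
Step 3: x=[3.3696] v=[-1.6955]
Step 4: x=[3.0626] v=[-2.0470]
Step 5: x=[2.7270] v=[-2.2374]
Step 6: x=[2.3893] v=[-2.2516]
Step 7: x=[2.0760] v=[-2.0885]
Step 8: x=[1.8119] v=[-1.7609]
Step 9: x=[1.6177] v=[-1.2946]
Step 10: x=[1.5087] v=[-0.7264]
Step 11: x=[1.4936] v=[-0.1010]
Step 12: x=[1.5735] v=[0.5324]
First v>=0 after going negative at step 12, time=1.8000

Answer: 1.8000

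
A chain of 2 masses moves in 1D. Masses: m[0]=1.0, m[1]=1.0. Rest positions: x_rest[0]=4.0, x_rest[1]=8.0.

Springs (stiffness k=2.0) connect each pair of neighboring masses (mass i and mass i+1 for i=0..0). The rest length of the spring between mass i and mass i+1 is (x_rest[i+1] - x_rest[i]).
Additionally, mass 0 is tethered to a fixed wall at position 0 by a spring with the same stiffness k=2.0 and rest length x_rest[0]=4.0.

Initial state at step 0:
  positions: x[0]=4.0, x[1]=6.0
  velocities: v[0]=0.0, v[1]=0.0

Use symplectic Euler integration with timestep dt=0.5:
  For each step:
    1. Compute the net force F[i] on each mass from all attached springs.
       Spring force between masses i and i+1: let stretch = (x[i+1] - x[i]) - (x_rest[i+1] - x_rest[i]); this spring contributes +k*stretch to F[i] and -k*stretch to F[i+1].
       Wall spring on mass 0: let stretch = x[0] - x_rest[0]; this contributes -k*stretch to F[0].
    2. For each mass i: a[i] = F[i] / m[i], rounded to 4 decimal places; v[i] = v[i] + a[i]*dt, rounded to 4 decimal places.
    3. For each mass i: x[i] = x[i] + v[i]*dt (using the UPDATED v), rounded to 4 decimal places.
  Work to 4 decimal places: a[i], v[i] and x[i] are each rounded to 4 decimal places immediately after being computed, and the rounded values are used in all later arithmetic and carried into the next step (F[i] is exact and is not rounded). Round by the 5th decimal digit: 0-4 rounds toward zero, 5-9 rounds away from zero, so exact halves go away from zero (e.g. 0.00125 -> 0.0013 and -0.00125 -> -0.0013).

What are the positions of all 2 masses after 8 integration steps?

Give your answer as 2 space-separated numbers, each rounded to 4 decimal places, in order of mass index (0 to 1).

Step 0: x=[4.0000 6.0000] v=[0.0000 0.0000]
Step 1: x=[3.0000 7.0000] v=[-2.0000 2.0000]
Step 2: x=[2.5000 8.0000] v=[-1.0000 2.0000]
Step 3: x=[3.5000 8.2500] v=[2.0000 0.5000]
Step 4: x=[5.1250 8.1250] v=[3.2500 -0.2500]
Step 5: x=[5.6875 8.5000] v=[1.1250 0.7500]
Step 6: x=[4.8125 9.4688] v=[-1.7500 1.9375]
Step 7: x=[3.8594 10.1094] v=[-1.9062 1.2812]
Step 8: x=[4.1016 9.6250] v=[0.4844 -0.9688]

Answer: 4.1016 9.6250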